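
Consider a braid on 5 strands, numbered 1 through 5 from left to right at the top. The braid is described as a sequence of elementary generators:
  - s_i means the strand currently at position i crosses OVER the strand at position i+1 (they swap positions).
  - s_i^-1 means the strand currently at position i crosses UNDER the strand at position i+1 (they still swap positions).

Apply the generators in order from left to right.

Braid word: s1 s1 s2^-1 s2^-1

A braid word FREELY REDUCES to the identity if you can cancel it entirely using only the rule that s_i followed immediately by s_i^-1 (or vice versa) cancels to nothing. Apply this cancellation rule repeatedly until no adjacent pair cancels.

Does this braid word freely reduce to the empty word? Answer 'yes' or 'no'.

Answer: no

Derivation:
Gen 1 (s1): push. Stack: [s1]
Gen 2 (s1): push. Stack: [s1 s1]
Gen 3 (s2^-1): push. Stack: [s1 s1 s2^-1]
Gen 4 (s2^-1): push. Stack: [s1 s1 s2^-1 s2^-1]
Reduced word: s1 s1 s2^-1 s2^-1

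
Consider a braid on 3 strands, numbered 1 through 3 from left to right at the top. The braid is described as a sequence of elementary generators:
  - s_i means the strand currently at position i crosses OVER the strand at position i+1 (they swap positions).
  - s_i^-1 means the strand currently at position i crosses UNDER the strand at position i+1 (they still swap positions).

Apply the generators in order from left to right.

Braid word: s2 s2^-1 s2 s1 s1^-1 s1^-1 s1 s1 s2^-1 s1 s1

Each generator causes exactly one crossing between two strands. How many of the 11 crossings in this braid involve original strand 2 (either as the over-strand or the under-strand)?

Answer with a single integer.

Gen 1: crossing 2x3. Involves strand 2? yes. Count so far: 1
Gen 2: crossing 3x2. Involves strand 2? yes. Count so far: 2
Gen 3: crossing 2x3. Involves strand 2? yes. Count so far: 3
Gen 4: crossing 1x3. Involves strand 2? no. Count so far: 3
Gen 5: crossing 3x1. Involves strand 2? no. Count so far: 3
Gen 6: crossing 1x3. Involves strand 2? no. Count so far: 3
Gen 7: crossing 3x1. Involves strand 2? no. Count so far: 3
Gen 8: crossing 1x3. Involves strand 2? no. Count so far: 3
Gen 9: crossing 1x2. Involves strand 2? yes. Count so far: 4
Gen 10: crossing 3x2. Involves strand 2? yes. Count so far: 5
Gen 11: crossing 2x3. Involves strand 2? yes. Count so far: 6

Answer: 6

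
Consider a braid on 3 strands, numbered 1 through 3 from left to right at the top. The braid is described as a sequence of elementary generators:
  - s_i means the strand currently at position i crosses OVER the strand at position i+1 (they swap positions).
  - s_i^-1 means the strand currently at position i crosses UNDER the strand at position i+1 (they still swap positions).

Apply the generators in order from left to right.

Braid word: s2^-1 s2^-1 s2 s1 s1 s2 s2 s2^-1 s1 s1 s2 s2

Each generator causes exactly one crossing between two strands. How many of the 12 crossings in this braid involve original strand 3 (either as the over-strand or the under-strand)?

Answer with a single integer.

Answer: 10

Derivation:
Gen 1: crossing 2x3. Involves strand 3? yes. Count so far: 1
Gen 2: crossing 3x2. Involves strand 3? yes. Count so far: 2
Gen 3: crossing 2x3. Involves strand 3? yes. Count so far: 3
Gen 4: crossing 1x3. Involves strand 3? yes. Count so far: 4
Gen 5: crossing 3x1. Involves strand 3? yes. Count so far: 5
Gen 6: crossing 3x2. Involves strand 3? yes. Count so far: 6
Gen 7: crossing 2x3. Involves strand 3? yes. Count so far: 7
Gen 8: crossing 3x2. Involves strand 3? yes. Count so far: 8
Gen 9: crossing 1x2. Involves strand 3? no. Count so far: 8
Gen 10: crossing 2x1. Involves strand 3? no. Count so far: 8
Gen 11: crossing 2x3. Involves strand 3? yes. Count so far: 9
Gen 12: crossing 3x2. Involves strand 3? yes. Count so far: 10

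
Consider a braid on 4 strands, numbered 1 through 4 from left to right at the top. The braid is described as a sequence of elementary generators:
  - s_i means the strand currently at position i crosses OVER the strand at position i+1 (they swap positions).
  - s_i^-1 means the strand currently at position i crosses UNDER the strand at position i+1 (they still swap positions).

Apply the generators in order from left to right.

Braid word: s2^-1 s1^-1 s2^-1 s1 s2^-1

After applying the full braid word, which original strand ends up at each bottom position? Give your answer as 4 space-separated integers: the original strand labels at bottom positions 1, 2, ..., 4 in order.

Answer: 2 1 3 4

Derivation:
Gen 1 (s2^-1): strand 2 crosses under strand 3. Perm now: [1 3 2 4]
Gen 2 (s1^-1): strand 1 crosses under strand 3. Perm now: [3 1 2 4]
Gen 3 (s2^-1): strand 1 crosses under strand 2. Perm now: [3 2 1 4]
Gen 4 (s1): strand 3 crosses over strand 2. Perm now: [2 3 1 4]
Gen 5 (s2^-1): strand 3 crosses under strand 1. Perm now: [2 1 3 4]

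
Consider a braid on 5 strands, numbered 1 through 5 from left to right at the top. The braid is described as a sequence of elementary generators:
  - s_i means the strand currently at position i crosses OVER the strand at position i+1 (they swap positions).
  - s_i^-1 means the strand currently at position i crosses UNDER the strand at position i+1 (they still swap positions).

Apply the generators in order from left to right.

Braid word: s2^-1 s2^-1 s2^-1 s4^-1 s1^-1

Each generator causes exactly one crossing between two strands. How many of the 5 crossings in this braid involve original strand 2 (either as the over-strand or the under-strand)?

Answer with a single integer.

Gen 1: crossing 2x3. Involves strand 2? yes. Count so far: 1
Gen 2: crossing 3x2. Involves strand 2? yes. Count so far: 2
Gen 3: crossing 2x3. Involves strand 2? yes. Count so far: 3
Gen 4: crossing 4x5. Involves strand 2? no. Count so far: 3
Gen 5: crossing 1x3. Involves strand 2? no. Count so far: 3

Answer: 3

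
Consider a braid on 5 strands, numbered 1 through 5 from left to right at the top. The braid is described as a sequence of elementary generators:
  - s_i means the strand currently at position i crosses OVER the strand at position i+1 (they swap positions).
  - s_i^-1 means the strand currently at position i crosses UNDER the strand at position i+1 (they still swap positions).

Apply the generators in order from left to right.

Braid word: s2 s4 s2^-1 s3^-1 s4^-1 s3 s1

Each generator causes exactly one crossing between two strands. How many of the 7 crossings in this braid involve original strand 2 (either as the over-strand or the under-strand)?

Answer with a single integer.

Gen 1: crossing 2x3. Involves strand 2? yes. Count so far: 1
Gen 2: crossing 4x5. Involves strand 2? no. Count so far: 1
Gen 3: crossing 3x2. Involves strand 2? yes. Count so far: 2
Gen 4: crossing 3x5. Involves strand 2? no. Count so far: 2
Gen 5: crossing 3x4. Involves strand 2? no. Count so far: 2
Gen 6: crossing 5x4. Involves strand 2? no. Count so far: 2
Gen 7: crossing 1x2. Involves strand 2? yes. Count so far: 3

Answer: 3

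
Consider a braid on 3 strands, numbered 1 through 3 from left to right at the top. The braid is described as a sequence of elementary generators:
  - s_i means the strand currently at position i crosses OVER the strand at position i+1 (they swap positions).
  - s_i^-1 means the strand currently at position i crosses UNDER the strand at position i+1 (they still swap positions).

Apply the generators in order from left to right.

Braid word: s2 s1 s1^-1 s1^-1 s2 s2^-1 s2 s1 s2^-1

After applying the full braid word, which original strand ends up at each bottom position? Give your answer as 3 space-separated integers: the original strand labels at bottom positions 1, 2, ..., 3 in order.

Gen 1 (s2): strand 2 crosses over strand 3. Perm now: [1 3 2]
Gen 2 (s1): strand 1 crosses over strand 3. Perm now: [3 1 2]
Gen 3 (s1^-1): strand 3 crosses under strand 1. Perm now: [1 3 2]
Gen 4 (s1^-1): strand 1 crosses under strand 3. Perm now: [3 1 2]
Gen 5 (s2): strand 1 crosses over strand 2. Perm now: [3 2 1]
Gen 6 (s2^-1): strand 2 crosses under strand 1. Perm now: [3 1 2]
Gen 7 (s2): strand 1 crosses over strand 2. Perm now: [3 2 1]
Gen 8 (s1): strand 3 crosses over strand 2. Perm now: [2 3 1]
Gen 9 (s2^-1): strand 3 crosses under strand 1. Perm now: [2 1 3]

Answer: 2 1 3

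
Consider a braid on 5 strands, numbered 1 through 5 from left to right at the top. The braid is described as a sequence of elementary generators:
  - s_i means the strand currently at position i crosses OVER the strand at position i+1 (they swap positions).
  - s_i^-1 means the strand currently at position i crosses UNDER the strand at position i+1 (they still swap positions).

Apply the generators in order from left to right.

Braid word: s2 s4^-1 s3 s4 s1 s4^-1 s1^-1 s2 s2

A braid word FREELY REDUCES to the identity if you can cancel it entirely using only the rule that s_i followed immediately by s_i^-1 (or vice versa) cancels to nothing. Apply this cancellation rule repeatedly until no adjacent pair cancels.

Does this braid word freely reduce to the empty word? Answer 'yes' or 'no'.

Answer: no

Derivation:
Gen 1 (s2): push. Stack: [s2]
Gen 2 (s4^-1): push. Stack: [s2 s4^-1]
Gen 3 (s3): push. Stack: [s2 s4^-1 s3]
Gen 4 (s4): push. Stack: [s2 s4^-1 s3 s4]
Gen 5 (s1): push. Stack: [s2 s4^-1 s3 s4 s1]
Gen 6 (s4^-1): push. Stack: [s2 s4^-1 s3 s4 s1 s4^-1]
Gen 7 (s1^-1): push. Stack: [s2 s4^-1 s3 s4 s1 s4^-1 s1^-1]
Gen 8 (s2): push. Stack: [s2 s4^-1 s3 s4 s1 s4^-1 s1^-1 s2]
Gen 9 (s2): push. Stack: [s2 s4^-1 s3 s4 s1 s4^-1 s1^-1 s2 s2]
Reduced word: s2 s4^-1 s3 s4 s1 s4^-1 s1^-1 s2 s2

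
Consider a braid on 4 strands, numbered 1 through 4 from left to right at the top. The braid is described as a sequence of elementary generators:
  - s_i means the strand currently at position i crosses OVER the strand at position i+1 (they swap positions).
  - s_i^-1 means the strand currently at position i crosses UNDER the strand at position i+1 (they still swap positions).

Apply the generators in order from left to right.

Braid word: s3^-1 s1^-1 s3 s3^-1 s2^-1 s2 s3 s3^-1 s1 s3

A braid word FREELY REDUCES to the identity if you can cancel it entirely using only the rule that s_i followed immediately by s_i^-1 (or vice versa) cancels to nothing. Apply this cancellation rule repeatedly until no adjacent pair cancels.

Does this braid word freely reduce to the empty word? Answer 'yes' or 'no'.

Answer: yes

Derivation:
Gen 1 (s3^-1): push. Stack: [s3^-1]
Gen 2 (s1^-1): push. Stack: [s3^-1 s1^-1]
Gen 3 (s3): push. Stack: [s3^-1 s1^-1 s3]
Gen 4 (s3^-1): cancels prior s3. Stack: [s3^-1 s1^-1]
Gen 5 (s2^-1): push. Stack: [s3^-1 s1^-1 s2^-1]
Gen 6 (s2): cancels prior s2^-1. Stack: [s3^-1 s1^-1]
Gen 7 (s3): push. Stack: [s3^-1 s1^-1 s3]
Gen 8 (s3^-1): cancels prior s3. Stack: [s3^-1 s1^-1]
Gen 9 (s1): cancels prior s1^-1. Stack: [s3^-1]
Gen 10 (s3): cancels prior s3^-1. Stack: []
Reduced word: (empty)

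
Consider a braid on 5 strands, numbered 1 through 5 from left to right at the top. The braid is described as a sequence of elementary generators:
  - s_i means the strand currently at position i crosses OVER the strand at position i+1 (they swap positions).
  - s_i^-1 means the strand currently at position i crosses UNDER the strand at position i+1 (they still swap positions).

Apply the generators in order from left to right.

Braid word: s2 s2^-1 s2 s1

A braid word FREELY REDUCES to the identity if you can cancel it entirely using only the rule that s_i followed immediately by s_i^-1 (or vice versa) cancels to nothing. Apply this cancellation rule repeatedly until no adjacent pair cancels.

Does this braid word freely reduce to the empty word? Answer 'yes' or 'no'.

Gen 1 (s2): push. Stack: [s2]
Gen 2 (s2^-1): cancels prior s2. Stack: []
Gen 3 (s2): push. Stack: [s2]
Gen 4 (s1): push. Stack: [s2 s1]
Reduced word: s2 s1

Answer: no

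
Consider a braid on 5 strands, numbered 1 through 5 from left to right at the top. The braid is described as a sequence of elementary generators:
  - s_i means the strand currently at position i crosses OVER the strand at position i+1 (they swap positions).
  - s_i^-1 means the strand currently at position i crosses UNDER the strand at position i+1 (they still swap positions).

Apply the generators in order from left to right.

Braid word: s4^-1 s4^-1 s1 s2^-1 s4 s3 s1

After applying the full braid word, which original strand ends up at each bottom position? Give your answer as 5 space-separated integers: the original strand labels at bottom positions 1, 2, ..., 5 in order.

Answer: 3 2 5 1 4

Derivation:
Gen 1 (s4^-1): strand 4 crosses under strand 5. Perm now: [1 2 3 5 4]
Gen 2 (s4^-1): strand 5 crosses under strand 4. Perm now: [1 2 3 4 5]
Gen 3 (s1): strand 1 crosses over strand 2. Perm now: [2 1 3 4 5]
Gen 4 (s2^-1): strand 1 crosses under strand 3. Perm now: [2 3 1 4 5]
Gen 5 (s4): strand 4 crosses over strand 5. Perm now: [2 3 1 5 4]
Gen 6 (s3): strand 1 crosses over strand 5. Perm now: [2 3 5 1 4]
Gen 7 (s1): strand 2 crosses over strand 3. Perm now: [3 2 5 1 4]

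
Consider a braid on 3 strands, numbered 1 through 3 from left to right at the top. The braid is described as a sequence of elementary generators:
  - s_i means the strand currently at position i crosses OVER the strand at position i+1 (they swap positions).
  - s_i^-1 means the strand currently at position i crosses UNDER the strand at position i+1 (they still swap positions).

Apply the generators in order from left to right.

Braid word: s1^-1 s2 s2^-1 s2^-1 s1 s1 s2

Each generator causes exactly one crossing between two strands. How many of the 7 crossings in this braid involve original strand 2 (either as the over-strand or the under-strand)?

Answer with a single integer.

Gen 1: crossing 1x2. Involves strand 2? yes. Count so far: 1
Gen 2: crossing 1x3. Involves strand 2? no. Count so far: 1
Gen 3: crossing 3x1. Involves strand 2? no. Count so far: 1
Gen 4: crossing 1x3. Involves strand 2? no. Count so far: 1
Gen 5: crossing 2x3. Involves strand 2? yes. Count so far: 2
Gen 6: crossing 3x2. Involves strand 2? yes. Count so far: 3
Gen 7: crossing 3x1. Involves strand 2? no. Count so far: 3

Answer: 3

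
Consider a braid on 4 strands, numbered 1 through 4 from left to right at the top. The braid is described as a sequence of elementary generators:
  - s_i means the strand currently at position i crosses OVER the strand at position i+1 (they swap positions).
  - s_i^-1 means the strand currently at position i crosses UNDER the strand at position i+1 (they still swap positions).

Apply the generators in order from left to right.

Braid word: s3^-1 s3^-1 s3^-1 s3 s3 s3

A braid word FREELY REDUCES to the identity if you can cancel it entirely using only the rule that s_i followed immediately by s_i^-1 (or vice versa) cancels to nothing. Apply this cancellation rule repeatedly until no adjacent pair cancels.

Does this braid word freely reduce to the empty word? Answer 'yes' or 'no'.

Gen 1 (s3^-1): push. Stack: [s3^-1]
Gen 2 (s3^-1): push. Stack: [s3^-1 s3^-1]
Gen 3 (s3^-1): push. Stack: [s3^-1 s3^-1 s3^-1]
Gen 4 (s3): cancels prior s3^-1. Stack: [s3^-1 s3^-1]
Gen 5 (s3): cancels prior s3^-1. Stack: [s3^-1]
Gen 6 (s3): cancels prior s3^-1. Stack: []
Reduced word: (empty)

Answer: yes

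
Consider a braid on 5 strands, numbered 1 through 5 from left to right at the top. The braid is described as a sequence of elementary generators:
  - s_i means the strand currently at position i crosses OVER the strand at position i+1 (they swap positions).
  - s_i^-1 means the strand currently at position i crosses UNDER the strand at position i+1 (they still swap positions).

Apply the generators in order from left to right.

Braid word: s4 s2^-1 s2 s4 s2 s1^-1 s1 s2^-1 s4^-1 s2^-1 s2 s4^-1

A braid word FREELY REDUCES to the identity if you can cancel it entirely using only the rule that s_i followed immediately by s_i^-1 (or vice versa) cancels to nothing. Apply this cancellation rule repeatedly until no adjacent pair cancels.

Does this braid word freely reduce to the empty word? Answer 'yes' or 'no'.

Answer: yes

Derivation:
Gen 1 (s4): push. Stack: [s4]
Gen 2 (s2^-1): push. Stack: [s4 s2^-1]
Gen 3 (s2): cancels prior s2^-1. Stack: [s4]
Gen 4 (s4): push. Stack: [s4 s4]
Gen 5 (s2): push. Stack: [s4 s4 s2]
Gen 6 (s1^-1): push. Stack: [s4 s4 s2 s1^-1]
Gen 7 (s1): cancels prior s1^-1. Stack: [s4 s4 s2]
Gen 8 (s2^-1): cancels prior s2. Stack: [s4 s4]
Gen 9 (s4^-1): cancels prior s4. Stack: [s4]
Gen 10 (s2^-1): push. Stack: [s4 s2^-1]
Gen 11 (s2): cancels prior s2^-1. Stack: [s4]
Gen 12 (s4^-1): cancels prior s4. Stack: []
Reduced word: (empty)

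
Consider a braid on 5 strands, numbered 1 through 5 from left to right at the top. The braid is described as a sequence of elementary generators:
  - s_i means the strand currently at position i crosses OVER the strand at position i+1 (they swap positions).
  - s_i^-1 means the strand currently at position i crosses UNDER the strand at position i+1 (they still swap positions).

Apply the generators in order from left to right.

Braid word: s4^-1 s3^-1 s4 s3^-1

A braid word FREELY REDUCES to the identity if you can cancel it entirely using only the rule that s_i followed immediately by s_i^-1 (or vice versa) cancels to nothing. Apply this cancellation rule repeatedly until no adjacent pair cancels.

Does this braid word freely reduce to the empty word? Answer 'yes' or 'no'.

Gen 1 (s4^-1): push. Stack: [s4^-1]
Gen 2 (s3^-1): push. Stack: [s4^-1 s3^-1]
Gen 3 (s4): push. Stack: [s4^-1 s3^-1 s4]
Gen 4 (s3^-1): push. Stack: [s4^-1 s3^-1 s4 s3^-1]
Reduced word: s4^-1 s3^-1 s4 s3^-1

Answer: no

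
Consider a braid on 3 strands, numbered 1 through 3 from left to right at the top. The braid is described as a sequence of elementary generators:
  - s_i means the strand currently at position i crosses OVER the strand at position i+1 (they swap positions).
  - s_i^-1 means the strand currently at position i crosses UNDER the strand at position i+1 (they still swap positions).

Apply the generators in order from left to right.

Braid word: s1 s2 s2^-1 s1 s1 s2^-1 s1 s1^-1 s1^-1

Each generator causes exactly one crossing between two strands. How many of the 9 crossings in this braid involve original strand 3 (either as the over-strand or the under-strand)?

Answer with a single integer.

Gen 1: crossing 1x2. Involves strand 3? no. Count so far: 0
Gen 2: crossing 1x3. Involves strand 3? yes. Count so far: 1
Gen 3: crossing 3x1. Involves strand 3? yes. Count so far: 2
Gen 4: crossing 2x1. Involves strand 3? no. Count so far: 2
Gen 5: crossing 1x2. Involves strand 3? no. Count so far: 2
Gen 6: crossing 1x3. Involves strand 3? yes. Count so far: 3
Gen 7: crossing 2x3. Involves strand 3? yes. Count so far: 4
Gen 8: crossing 3x2. Involves strand 3? yes. Count so far: 5
Gen 9: crossing 2x3. Involves strand 3? yes. Count so far: 6

Answer: 6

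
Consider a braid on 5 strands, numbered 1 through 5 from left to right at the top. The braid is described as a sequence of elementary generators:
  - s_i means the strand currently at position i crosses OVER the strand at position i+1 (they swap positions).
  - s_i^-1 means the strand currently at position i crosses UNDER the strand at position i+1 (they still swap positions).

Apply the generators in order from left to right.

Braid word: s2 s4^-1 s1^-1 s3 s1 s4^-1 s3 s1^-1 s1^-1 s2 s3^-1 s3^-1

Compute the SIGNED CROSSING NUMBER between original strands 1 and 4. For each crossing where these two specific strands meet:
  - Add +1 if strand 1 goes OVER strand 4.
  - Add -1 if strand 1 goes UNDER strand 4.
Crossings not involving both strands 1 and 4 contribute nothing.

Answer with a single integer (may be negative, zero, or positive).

Gen 1: crossing 2x3. Both 1&4? no. Sum: 0
Gen 2: crossing 4x5. Both 1&4? no. Sum: 0
Gen 3: crossing 1x3. Both 1&4? no. Sum: 0
Gen 4: crossing 2x5. Both 1&4? no. Sum: 0
Gen 5: crossing 3x1. Both 1&4? no. Sum: 0
Gen 6: crossing 2x4. Both 1&4? no. Sum: 0
Gen 7: crossing 5x4. Both 1&4? no. Sum: 0
Gen 8: crossing 1x3. Both 1&4? no. Sum: 0
Gen 9: crossing 3x1. Both 1&4? no. Sum: 0
Gen 10: crossing 3x4. Both 1&4? no. Sum: 0
Gen 11: crossing 3x5. Both 1&4? no. Sum: 0
Gen 12: crossing 5x3. Both 1&4? no. Sum: 0

Answer: 0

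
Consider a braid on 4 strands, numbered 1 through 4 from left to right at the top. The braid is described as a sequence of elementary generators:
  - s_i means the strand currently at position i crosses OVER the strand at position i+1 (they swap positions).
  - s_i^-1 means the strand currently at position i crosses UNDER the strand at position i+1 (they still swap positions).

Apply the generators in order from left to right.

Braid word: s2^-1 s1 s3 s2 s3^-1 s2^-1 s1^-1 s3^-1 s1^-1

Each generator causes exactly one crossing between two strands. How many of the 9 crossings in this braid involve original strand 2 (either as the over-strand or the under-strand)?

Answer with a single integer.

Gen 1: crossing 2x3. Involves strand 2? yes. Count so far: 1
Gen 2: crossing 1x3. Involves strand 2? no. Count so far: 1
Gen 3: crossing 2x4. Involves strand 2? yes. Count so far: 2
Gen 4: crossing 1x4. Involves strand 2? no. Count so far: 2
Gen 5: crossing 1x2. Involves strand 2? yes. Count so far: 3
Gen 6: crossing 4x2. Involves strand 2? yes. Count so far: 4
Gen 7: crossing 3x2. Involves strand 2? yes. Count so far: 5
Gen 8: crossing 4x1. Involves strand 2? no. Count so far: 5
Gen 9: crossing 2x3. Involves strand 2? yes. Count so far: 6

Answer: 6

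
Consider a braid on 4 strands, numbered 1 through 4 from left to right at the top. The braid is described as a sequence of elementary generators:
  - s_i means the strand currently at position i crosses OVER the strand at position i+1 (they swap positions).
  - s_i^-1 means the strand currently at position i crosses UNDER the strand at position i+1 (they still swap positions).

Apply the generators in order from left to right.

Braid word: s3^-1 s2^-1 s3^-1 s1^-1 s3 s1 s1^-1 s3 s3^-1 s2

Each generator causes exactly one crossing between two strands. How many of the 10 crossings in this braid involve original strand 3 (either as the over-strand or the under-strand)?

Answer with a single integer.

Answer: 5

Derivation:
Gen 1: crossing 3x4. Involves strand 3? yes. Count so far: 1
Gen 2: crossing 2x4. Involves strand 3? no. Count so far: 1
Gen 3: crossing 2x3. Involves strand 3? yes. Count so far: 2
Gen 4: crossing 1x4. Involves strand 3? no. Count so far: 2
Gen 5: crossing 3x2. Involves strand 3? yes. Count so far: 3
Gen 6: crossing 4x1. Involves strand 3? no. Count so far: 3
Gen 7: crossing 1x4. Involves strand 3? no. Count so far: 3
Gen 8: crossing 2x3. Involves strand 3? yes. Count so far: 4
Gen 9: crossing 3x2. Involves strand 3? yes. Count so far: 5
Gen 10: crossing 1x2. Involves strand 3? no. Count so far: 5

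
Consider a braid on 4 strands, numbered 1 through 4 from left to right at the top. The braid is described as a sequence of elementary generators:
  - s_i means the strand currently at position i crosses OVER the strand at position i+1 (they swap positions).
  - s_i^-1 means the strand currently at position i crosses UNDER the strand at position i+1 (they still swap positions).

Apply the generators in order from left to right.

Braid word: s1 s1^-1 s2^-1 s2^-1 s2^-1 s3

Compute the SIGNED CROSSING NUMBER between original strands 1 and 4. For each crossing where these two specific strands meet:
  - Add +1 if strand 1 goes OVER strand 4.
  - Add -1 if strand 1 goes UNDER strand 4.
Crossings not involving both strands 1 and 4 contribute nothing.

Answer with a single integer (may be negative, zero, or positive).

Gen 1: crossing 1x2. Both 1&4? no. Sum: 0
Gen 2: crossing 2x1. Both 1&4? no. Sum: 0
Gen 3: crossing 2x3. Both 1&4? no. Sum: 0
Gen 4: crossing 3x2. Both 1&4? no. Sum: 0
Gen 5: crossing 2x3. Both 1&4? no. Sum: 0
Gen 6: crossing 2x4. Both 1&4? no. Sum: 0

Answer: 0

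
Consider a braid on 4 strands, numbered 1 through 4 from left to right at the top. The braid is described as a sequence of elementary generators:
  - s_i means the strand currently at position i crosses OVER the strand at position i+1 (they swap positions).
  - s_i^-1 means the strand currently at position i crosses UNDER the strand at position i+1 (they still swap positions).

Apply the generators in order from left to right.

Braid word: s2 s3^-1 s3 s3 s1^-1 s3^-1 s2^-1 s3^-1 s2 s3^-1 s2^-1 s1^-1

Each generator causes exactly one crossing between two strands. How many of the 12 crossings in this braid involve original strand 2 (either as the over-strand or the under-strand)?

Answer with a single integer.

Answer: 8

Derivation:
Gen 1: crossing 2x3. Involves strand 2? yes. Count so far: 1
Gen 2: crossing 2x4. Involves strand 2? yes. Count so far: 2
Gen 3: crossing 4x2. Involves strand 2? yes. Count so far: 3
Gen 4: crossing 2x4. Involves strand 2? yes. Count so far: 4
Gen 5: crossing 1x3. Involves strand 2? no. Count so far: 4
Gen 6: crossing 4x2. Involves strand 2? yes. Count so far: 5
Gen 7: crossing 1x2. Involves strand 2? yes. Count so far: 6
Gen 8: crossing 1x4. Involves strand 2? no. Count so far: 6
Gen 9: crossing 2x4. Involves strand 2? yes. Count so far: 7
Gen 10: crossing 2x1. Involves strand 2? yes. Count so far: 8
Gen 11: crossing 4x1. Involves strand 2? no. Count so far: 8
Gen 12: crossing 3x1. Involves strand 2? no. Count so far: 8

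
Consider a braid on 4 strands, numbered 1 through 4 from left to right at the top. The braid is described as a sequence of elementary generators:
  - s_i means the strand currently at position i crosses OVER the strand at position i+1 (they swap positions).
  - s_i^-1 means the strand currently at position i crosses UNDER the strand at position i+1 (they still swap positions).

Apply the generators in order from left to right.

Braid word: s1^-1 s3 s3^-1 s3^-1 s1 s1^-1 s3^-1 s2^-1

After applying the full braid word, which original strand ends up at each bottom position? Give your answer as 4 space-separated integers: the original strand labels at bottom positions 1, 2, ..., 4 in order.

Answer: 2 3 1 4

Derivation:
Gen 1 (s1^-1): strand 1 crosses under strand 2. Perm now: [2 1 3 4]
Gen 2 (s3): strand 3 crosses over strand 4. Perm now: [2 1 4 3]
Gen 3 (s3^-1): strand 4 crosses under strand 3. Perm now: [2 1 3 4]
Gen 4 (s3^-1): strand 3 crosses under strand 4. Perm now: [2 1 4 3]
Gen 5 (s1): strand 2 crosses over strand 1. Perm now: [1 2 4 3]
Gen 6 (s1^-1): strand 1 crosses under strand 2. Perm now: [2 1 4 3]
Gen 7 (s3^-1): strand 4 crosses under strand 3. Perm now: [2 1 3 4]
Gen 8 (s2^-1): strand 1 crosses under strand 3. Perm now: [2 3 1 4]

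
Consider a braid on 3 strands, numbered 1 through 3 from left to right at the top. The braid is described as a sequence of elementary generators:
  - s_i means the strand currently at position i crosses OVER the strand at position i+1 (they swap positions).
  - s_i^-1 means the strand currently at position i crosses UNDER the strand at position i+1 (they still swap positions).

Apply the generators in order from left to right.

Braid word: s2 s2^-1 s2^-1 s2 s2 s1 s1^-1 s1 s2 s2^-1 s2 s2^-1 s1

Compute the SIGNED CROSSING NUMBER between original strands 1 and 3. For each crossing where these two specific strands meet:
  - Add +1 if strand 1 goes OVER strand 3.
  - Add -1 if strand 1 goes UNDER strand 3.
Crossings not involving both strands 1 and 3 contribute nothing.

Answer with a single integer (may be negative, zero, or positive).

Answer: 2

Derivation:
Gen 1: crossing 2x3. Both 1&3? no. Sum: 0
Gen 2: crossing 3x2. Both 1&3? no. Sum: 0
Gen 3: crossing 2x3. Both 1&3? no. Sum: 0
Gen 4: crossing 3x2. Both 1&3? no. Sum: 0
Gen 5: crossing 2x3. Both 1&3? no. Sum: 0
Gen 6: 1 over 3. Both 1&3? yes. Contrib: +1. Sum: 1
Gen 7: 3 under 1. Both 1&3? yes. Contrib: +1. Sum: 2
Gen 8: 1 over 3. Both 1&3? yes. Contrib: +1. Sum: 3
Gen 9: crossing 1x2. Both 1&3? no. Sum: 3
Gen 10: crossing 2x1. Both 1&3? no. Sum: 3
Gen 11: crossing 1x2. Both 1&3? no. Sum: 3
Gen 12: crossing 2x1. Both 1&3? no. Sum: 3
Gen 13: 3 over 1. Both 1&3? yes. Contrib: -1. Sum: 2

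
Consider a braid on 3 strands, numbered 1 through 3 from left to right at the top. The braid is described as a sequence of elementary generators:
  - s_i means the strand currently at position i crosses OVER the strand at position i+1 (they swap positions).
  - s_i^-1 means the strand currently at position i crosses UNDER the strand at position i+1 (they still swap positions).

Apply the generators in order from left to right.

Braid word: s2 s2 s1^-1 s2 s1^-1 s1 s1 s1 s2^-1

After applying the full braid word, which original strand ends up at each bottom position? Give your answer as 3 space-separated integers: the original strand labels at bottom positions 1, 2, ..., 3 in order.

Gen 1 (s2): strand 2 crosses over strand 3. Perm now: [1 3 2]
Gen 2 (s2): strand 3 crosses over strand 2. Perm now: [1 2 3]
Gen 3 (s1^-1): strand 1 crosses under strand 2. Perm now: [2 1 3]
Gen 4 (s2): strand 1 crosses over strand 3. Perm now: [2 3 1]
Gen 5 (s1^-1): strand 2 crosses under strand 3. Perm now: [3 2 1]
Gen 6 (s1): strand 3 crosses over strand 2. Perm now: [2 3 1]
Gen 7 (s1): strand 2 crosses over strand 3. Perm now: [3 2 1]
Gen 8 (s1): strand 3 crosses over strand 2. Perm now: [2 3 1]
Gen 9 (s2^-1): strand 3 crosses under strand 1. Perm now: [2 1 3]

Answer: 2 1 3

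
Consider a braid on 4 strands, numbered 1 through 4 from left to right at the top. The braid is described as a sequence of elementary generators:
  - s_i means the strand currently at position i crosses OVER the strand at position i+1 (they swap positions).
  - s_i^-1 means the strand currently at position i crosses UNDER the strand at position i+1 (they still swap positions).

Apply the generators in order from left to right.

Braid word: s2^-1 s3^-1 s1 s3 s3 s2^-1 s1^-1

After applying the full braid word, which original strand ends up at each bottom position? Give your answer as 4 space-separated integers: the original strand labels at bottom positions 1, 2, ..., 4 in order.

Answer: 4 3 1 2

Derivation:
Gen 1 (s2^-1): strand 2 crosses under strand 3. Perm now: [1 3 2 4]
Gen 2 (s3^-1): strand 2 crosses under strand 4. Perm now: [1 3 4 2]
Gen 3 (s1): strand 1 crosses over strand 3. Perm now: [3 1 4 2]
Gen 4 (s3): strand 4 crosses over strand 2. Perm now: [3 1 2 4]
Gen 5 (s3): strand 2 crosses over strand 4. Perm now: [3 1 4 2]
Gen 6 (s2^-1): strand 1 crosses under strand 4. Perm now: [3 4 1 2]
Gen 7 (s1^-1): strand 3 crosses under strand 4. Perm now: [4 3 1 2]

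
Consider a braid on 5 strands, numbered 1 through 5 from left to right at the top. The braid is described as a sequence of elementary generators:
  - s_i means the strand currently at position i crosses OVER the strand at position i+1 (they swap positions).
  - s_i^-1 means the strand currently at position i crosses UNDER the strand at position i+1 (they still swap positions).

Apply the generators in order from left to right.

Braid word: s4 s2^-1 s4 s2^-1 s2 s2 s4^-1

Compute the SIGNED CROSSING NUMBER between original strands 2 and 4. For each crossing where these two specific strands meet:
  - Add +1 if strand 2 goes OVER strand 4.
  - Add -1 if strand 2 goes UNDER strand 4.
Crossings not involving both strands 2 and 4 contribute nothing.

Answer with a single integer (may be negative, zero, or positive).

Answer: 0

Derivation:
Gen 1: crossing 4x5. Both 2&4? no. Sum: 0
Gen 2: crossing 2x3. Both 2&4? no. Sum: 0
Gen 3: crossing 5x4. Both 2&4? no. Sum: 0
Gen 4: crossing 3x2. Both 2&4? no. Sum: 0
Gen 5: crossing 2x3. Both 2&4? no. Sum: 0
Gen 6: crossing 3x2. Both 2&4? no. Sum: 0
Gen 7: crossing 4x5. Both 2&4? no. Sum: 0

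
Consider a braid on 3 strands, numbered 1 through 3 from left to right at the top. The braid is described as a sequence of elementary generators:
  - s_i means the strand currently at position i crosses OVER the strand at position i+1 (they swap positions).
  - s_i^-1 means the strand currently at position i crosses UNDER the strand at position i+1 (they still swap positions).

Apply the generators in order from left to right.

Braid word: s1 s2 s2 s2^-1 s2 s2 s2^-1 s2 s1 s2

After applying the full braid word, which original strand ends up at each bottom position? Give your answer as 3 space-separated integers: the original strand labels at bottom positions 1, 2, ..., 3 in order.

Gen 1 (s1): strand 1 crosses over strand 2. Perm now: [2 1 3]
Gen 2 (s2): strand 1 crosses over strand 3. Perm now: [2 3 1]
Gen 3 (s2): strand 3 crosses over strand 1. Perm now: [2 1 3]
Gen 4 (s2^-1): strand 1 crosses under strand 3. Perm now: [2 3 1]
Gen 5 (s2): strand 3 crosses over strand 1. Perm now: [2 1 3]
Gen 6 (s2): strand 1 crosses over strand 3. Perm now: [2 3 1]
Gen 7 (s2^-1): strand 3 crosses under strand 1. Perm now: [2 1 3]
Gen 8 (s2): strand 1 crosses over strand 3. Perm now: [2 3 1]
Gen 9 (s1): strand 2 crosses over strand 3. Perm now: [3 2 1]
Gen 10 (s2): strand 2 crosses over strand 1. Perm now: [3 1 2]

Answer: 3 1 2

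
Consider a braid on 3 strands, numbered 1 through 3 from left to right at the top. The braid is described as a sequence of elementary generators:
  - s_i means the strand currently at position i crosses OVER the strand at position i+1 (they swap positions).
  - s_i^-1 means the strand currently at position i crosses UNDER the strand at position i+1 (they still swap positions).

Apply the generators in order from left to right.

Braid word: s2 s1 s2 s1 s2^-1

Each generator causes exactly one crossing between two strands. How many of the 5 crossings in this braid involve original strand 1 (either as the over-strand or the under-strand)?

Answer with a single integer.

Answer: 3

Derivation:
Gen 1: crossing 2x3. Involves strand 1? no. Count so far: 0
Gen 2: crossing 1x3. Involves strand 1? yes. Count so far: 1
Gen 3: crossing 1x2. Involves strand 1? yes. Count so far: 2
Gen 4: crossing 3x2. Involves strand 1? no. Count so far: 2
Gen 5: crossing 3x1. Involves strand 1? yes. Count so far: 3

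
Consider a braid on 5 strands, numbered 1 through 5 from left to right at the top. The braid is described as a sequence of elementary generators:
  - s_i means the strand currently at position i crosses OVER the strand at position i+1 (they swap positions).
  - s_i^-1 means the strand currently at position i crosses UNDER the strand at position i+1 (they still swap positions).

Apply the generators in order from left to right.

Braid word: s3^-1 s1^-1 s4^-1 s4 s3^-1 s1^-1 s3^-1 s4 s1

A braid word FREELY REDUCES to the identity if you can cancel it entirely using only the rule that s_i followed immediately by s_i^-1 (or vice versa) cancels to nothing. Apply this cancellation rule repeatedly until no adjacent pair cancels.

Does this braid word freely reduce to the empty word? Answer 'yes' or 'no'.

Gen 1 (s3^-1): push. Stack: [s3^-1]
Gen 2 (s1^-1): push. Stack: [s3^-1 s1^-1]
Gen 3 (s4^-1): push. Stack: [s3^-1 s1^-1 s4^-1]
Gen 4 (s4): cancels prior s4^-1. Stack: [s3^-1 s1^-1]
Gen 5 (s3^-1): push. Stack: [s3^-1 s1^-1 s3^-1]
Gen 6 (s1^-1): push. Stack: [s3^-1 s1^-1 s3^-1 s1^-1]
Gen 7 (s3^-1): push. Stack: [s3^-1 s1^-1 s3^-1 s1^-1 s3^-1]
Gen 8 (s4): push. Stack: [s3^-1 s1^-1 s3^-1 s1^-1 s3^-1 s4]
Gen 9 (s1): push. Stack: [s3^-1 s1^-1 s3^-1 s1^-1 s3^-1 s4 s1]
Reduced word: s3^-1 s1^-1 s3^-1 s1^-1 s3^-1 s4 s1

Answer: no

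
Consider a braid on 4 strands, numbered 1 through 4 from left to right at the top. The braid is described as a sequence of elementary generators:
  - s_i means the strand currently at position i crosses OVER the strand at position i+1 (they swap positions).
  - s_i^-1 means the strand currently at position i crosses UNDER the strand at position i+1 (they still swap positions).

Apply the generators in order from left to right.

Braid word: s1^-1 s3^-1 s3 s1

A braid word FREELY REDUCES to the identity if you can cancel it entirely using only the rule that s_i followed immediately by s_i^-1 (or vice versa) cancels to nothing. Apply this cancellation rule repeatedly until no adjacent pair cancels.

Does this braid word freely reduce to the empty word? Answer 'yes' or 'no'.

Gen 1 (s1^-1): push. Stack: [s1^-1]
Gen 2 (s3^-1): push. Stack: [s1^-1 s3^-1]
Gen 3 (s3): cancels prior s3^-1. Stack: [s1^-1]
Gen 4 (s1): cancels prior s1^-1. Stack: []
Reduced word: (empty)

Answer: yes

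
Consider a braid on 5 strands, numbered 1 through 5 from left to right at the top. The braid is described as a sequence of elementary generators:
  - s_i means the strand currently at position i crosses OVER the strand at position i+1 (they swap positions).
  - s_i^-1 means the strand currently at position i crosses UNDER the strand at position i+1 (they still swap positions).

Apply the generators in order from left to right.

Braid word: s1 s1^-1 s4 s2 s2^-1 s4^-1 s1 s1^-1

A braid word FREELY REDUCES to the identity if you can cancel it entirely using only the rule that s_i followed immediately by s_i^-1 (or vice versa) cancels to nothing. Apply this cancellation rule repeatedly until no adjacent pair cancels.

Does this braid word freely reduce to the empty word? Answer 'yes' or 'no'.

Gen 1 (s1): push. Stack: [s1]
Gen 2 (s1^-1): cancels prior s1. Stack: []
Gen 3 (s4): push. Stack: [s4]
Gen 4 (s2): push. Stack: [s4 s2]
Gen 5 (s2^-1): cancels prior s2. Stack: [s4]
Gen 6 (s4^-1): cancels prior s4. Stack: []
Gen 7 (s1): push. Stack: [s1]
Gen 8 (s1^-1): cancels prior s1. Stack: []
Reduced word: (empty)

Answer: yes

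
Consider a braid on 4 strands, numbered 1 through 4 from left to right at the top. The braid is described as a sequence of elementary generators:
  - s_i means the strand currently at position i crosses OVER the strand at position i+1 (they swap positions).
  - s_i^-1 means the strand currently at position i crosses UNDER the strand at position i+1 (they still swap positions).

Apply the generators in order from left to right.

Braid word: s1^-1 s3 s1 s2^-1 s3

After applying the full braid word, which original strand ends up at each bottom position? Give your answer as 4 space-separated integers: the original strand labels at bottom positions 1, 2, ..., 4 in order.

Gen 1 (s1^-1): strand 1 crosses under strand 2. Perm now: [2 1 3 4]
Gen 2 (s3): strand 3 crosses over strand 4. Perm now: [2 1 4 3]
Gen 3 (s1): strand 2 crosses over strand 1. Perm now: [1 2 4 3]
Gen 4 (s2^-1): strand 2 crosses under strand 4. Perm now: [1 4 2 3]
Gen 5 (s3): strand 2 crosses over strand 3. Perm now: [1 4 3 2]

Answer: 1 4 3 2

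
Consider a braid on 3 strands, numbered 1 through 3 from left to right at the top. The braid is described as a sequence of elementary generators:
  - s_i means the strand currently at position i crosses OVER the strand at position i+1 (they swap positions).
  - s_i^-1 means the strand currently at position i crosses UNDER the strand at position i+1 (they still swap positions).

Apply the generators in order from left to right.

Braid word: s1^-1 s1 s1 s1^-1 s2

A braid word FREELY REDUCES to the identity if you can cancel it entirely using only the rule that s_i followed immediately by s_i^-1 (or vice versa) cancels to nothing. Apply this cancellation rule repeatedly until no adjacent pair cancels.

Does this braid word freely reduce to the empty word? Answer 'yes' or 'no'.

Gen 1 (s1^-1): push. Stack: [s1^-1]
Gen 2 (s1): cancels prior s1^-1. Stack: []
Gen 3 (s1): push. Stack: [s1]
Gen 4 (s1^-1): cancels prior s1. Stack: []
Gen 5 (s2): push. Stack: [s2]
Reduced word: s2

Answer: no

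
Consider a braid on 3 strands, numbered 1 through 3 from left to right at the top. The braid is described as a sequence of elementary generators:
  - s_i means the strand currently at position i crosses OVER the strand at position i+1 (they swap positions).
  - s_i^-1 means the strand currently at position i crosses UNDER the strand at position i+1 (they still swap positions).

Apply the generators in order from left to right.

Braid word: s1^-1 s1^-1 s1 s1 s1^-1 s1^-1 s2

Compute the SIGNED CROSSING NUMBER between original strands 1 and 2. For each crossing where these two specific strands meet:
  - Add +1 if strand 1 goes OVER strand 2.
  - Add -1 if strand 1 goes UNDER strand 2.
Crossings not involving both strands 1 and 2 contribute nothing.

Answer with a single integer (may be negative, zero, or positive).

Answer: 0

Derivation:
Gen 1: 1 under 2. Both 1&2? yes. Contrib: -1. Sum: -1
Gen 2: 2 under 1. Both 1&2? yes. Contrib: +1. Sum: 0
Gen 3: 1 over 2. Both 1&2? yes. Contrib: +1. Sum: 1
Gen 4: 2 over 1. Both 1&2? yes. Contrib: -1. Sum: 0
Gen 5: 1 under 2. Both 1&2? yes. Contrib: -1. Sum: -1
Gen 6: 2 under 1. Both 1&2? yes. Contrib: +1. Sum: 0
Gen 7: crossing 2x3. Both 1&2? no. Sum: 0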